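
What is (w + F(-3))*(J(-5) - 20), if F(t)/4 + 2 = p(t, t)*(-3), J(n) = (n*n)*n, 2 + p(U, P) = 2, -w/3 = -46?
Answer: -18850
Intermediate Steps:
w = 138 (w = -3*(-46) = 138)
p(U, P) = 0 (p(U, P) = -2 + 2 = 0)
J(n) = n³ (J(n) = n²*n = n³)
F(t) = -8 (F(t) = -8 + 4*(0*(-3)) = -8 + 4*0 = -8 + 0 = -8)
(w + F(-3))*(J(-5) - 20) = (138 - 8)*((-5)³ - 20) = 130*(-125 - 20) = 130*(-145) = -18850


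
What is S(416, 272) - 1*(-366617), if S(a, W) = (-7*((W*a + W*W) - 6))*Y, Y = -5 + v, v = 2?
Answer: 4296347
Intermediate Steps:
Y = -3 (Y = -5 + 2 = -3)
S(a, W) = -126 + 21*W² + 21*W*a (S(a, W) = -7*((W*a + W*W) - 6)*(-3) = -7*((W*a + W²) - 6)*(-3) = -7*((W² + W*a) - 6)*(-3) = -7*(-6 + W² + W*a)*(-3) = (42 - 7*W² - 7*W*a)*(-3) = -126 + 21*W² + 21*W*a)
S(416, 272) - 1*(-366617) = (-126 + 21*272² + 21*272*416) - 1*(-366617) = (-126 + 21*73984 + 2376192) + 366617 = (-126 + 1553664 + 2376192) + 366617 = 3929730 + 366617 = 4296347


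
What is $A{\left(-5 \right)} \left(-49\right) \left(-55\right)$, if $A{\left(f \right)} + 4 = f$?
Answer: $-24255$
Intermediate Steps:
$A{\left(f \right)} = -4 + f$
$A{\left(-5 \right)} \left(-49\right) \left(-55\right) = \left(-4 - 5\right) \left(-49\right) \left(-55\right) = \left(-9\right) \left(-49\right) \left(-55\right) = 441 \left(-55\right) = -24255$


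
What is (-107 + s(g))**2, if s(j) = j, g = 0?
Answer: 11449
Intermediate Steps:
(-107 + s(g))**2 = (-107 + 0)**2 = (-107)**2 = 11449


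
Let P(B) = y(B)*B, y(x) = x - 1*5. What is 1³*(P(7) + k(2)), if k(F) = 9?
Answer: 23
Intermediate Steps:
y(x) = -5 + x (y(x) = x - 5 = -5 + x)
P(B) = B*(-5 + B) (P(B) = (-5 + B)*B = B*(-5 + B))
1³*(P(7) + k(2)) = 1³*(7*(-5 + 7) + 9) = 1*(7*2 + 9) = 1*(14 + 9) = 1*23 = 23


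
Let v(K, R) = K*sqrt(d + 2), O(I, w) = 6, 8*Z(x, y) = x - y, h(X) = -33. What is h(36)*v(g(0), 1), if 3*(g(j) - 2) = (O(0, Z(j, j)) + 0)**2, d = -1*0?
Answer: -462*sqrt(2) ≈ -653.37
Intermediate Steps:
d = 0
Z(x, y) = -y/8 + x/8 (Z(x, y) = (x - y)/8 = -y/8 + x/8)
g(j) = 14 (g(j) = 2 + (6 + 0)**2/3 = 2 + (1/3)*6**2 = 2 + (1/3)*36 = 2 + 12 = 14)
v(K, R) = K*sqrt(2) (v(K, R) = K*sqrt(0 + 2) = K*sqrt(2))
h(36)*v(g(0), 1) = -462*sqrt(2)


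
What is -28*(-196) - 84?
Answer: 5404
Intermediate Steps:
-28*(-196) - 84 = 5488 - 84 = 5404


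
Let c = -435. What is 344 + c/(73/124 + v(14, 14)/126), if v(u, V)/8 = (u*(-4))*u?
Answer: 3873868/10979 ≈ 352.84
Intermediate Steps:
v(u, V) = -32*u**2 (v(u, V) = 8*((u*(-4))*u) = 8*((-4*u)*u) = 8*(-4*u**2) = -32*u**2)
344 + c/(73/124 + v(14, 14)/126) = 344 - 435/(73/124 - 32*14**2/126) = 344 - 435/(73*(1/124) - 32*196*(1/126)) = 344 - 435/(73/124 - 6272*1/126) = 344 - 435/(73/124 - 448/9) = 344 - 435/(-54895/1116) = 344 - 435*(-1116/54895) = 344 + 97092/10979 = 3873868/10979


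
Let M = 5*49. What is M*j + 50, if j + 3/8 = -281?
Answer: -551095/8 ≈ -68887.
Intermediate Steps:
j = -2251/8 (j = -3/8 - 281 = -2251/8 ≈ -281.38)
M = 245
M*j + 50 = 245*(-2251/8) + 50 = -551495/8 + 50 = -551095/8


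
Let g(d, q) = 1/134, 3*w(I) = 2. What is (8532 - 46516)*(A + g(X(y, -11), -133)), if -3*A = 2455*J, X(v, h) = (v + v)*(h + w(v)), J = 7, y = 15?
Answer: 43734530704/201 ≈ 2.1758e+8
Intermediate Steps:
w(I) = 2/3 (w(I) = (1/3)*2 = 2/3)
X(v, h) = 2*v*(2/3 + h) (X(v, h) = (v + v)*(h + 2/3) = (2*v)*(2/3 + h) = 2*v*(2/3 + h))
g(d, q) = 1/134
A = -17185/3 (A = -2455*7/3 = -1/3*17185 = -17185/3 ≈ -5728.3)
(8532 - 46516)*(A + g(X(y, -11), -133)) = (8532 - 46516)*(-17185/3 + 1/134) = -37984*(-2302787/402) = 43734530704/201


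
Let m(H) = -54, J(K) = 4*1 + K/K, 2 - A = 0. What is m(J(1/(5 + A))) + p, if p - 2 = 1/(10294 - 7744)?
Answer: -132599/2550 ≈ -52.000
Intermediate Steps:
A = 2 (A = 2 - 1*0 = 2 + 0 = 2)
J(K) = 5 (J(K) = 4 + 1 = 5)
p = 5101/2550 (p = 2 + 1/(10294 - 7744) = 2 + 1/2550 = 5101/2550 ≈ 2.0004)
m(J(1/(5 + A))) + p = -54 + 5101/2550 = -132599/2550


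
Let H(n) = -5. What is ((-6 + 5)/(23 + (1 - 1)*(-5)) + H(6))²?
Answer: 13456/529 ≈ 25.437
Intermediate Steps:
((-6 + 5)/(23 + (1 - 1)*(-5)) + H(6))² = ((-6 + 5)/(23 + (1 - 1)*(-5)) - 5)² = (-1/(23 + 0*(-5)) - 5)² = (-1/(23 + 0) - 5)² = (-1/23 - 5)² = (-116/23)² = 13456/529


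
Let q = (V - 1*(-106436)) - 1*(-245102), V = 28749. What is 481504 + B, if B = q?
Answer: 861791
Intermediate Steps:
q = 380287 (q = (28749 - 1*(-106436)) - 1*(-245102) = (28749 + 106436) + 245102 = 135185 + 245102 = 380287)
B = 380287
481504 + B = 481504 + 380287 = 861791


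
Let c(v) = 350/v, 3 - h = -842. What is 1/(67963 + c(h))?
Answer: 169/11485817 ≈ 1.4714e-5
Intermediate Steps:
h = 845 (h = 3 - 1*(-842) = 3 + 842 = 845)
1/(67963 + c(h)) = 1/(67963 + 350/845) = 1/(67963 + 350*(1/845)) = 1/(67963 + 70/169) = 1/(11485817/169) = 169/11485817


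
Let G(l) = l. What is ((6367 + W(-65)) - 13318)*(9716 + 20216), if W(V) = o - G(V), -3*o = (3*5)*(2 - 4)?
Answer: -205812432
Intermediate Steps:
o = 10 (o = -3*5*(2 - 4)/3 = -5*(-2) = -⅓*(-30) = 10)
W(V) = 10 - V
((6367 + W(-65)) - 13318)*(9716 + 20216) = ((6367 + (10 - 1*(-65))) - 13318)*(9716 + 20216) = ((6367 + (10 + 65)) - 13318)*29932 = ((6367 + 75) - 13318)*29932 = (6442 - 13318)*29932 = -6876*29932 = -205812432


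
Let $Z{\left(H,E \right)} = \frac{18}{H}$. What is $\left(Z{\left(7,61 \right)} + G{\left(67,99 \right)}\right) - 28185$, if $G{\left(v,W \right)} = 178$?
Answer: $- \frac{196031}{7} \approx -28004.0$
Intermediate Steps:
$\left(Z{\left(7,61 \right)} + G{\left(67,99 \right)}\right) - 28185 = \left(\frac{18}{7} + 178\right) - 28185 = \frac{1264}{7} - 28185 = - \frac{196031}{7}$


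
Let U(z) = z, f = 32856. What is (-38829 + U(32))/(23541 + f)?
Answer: -3527/5127 ≈ -0.68793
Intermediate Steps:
(-38829 + U(32))/(23541 + f) = (-38829 + 32)/(23541 + 32856) = -38797/56397 = -38797*1/56397 = -3527/5127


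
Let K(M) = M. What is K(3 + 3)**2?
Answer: 36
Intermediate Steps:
K(3 + 3)**2 = (3 + 3)**2 = 6**2 = 36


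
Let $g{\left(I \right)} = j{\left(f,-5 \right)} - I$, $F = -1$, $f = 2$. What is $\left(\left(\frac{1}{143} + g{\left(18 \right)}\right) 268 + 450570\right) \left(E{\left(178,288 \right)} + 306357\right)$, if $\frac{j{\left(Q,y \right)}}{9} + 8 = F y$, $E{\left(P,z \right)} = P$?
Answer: $\frac{19221950938930}{143} \approx 1.3442 \cdot 10^{11}$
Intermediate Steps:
$j{\left(Q,y \right)} = -72 - 9 y$ ($j{\left(Q,y \right)} = -72 + 9 \left(- y\right) = -72 - 9 y$)
$g{\left(I \right)} = -27 - I$ ($g{\left(I \right)} = \left(-72 - -45\right) - I = \left(-72 + 45\right) - I = -27 - I$)
$\left(\left(\frac{1}{143} + g{\left(18 \right)}\right) 268 + 450570\right) \left(E{\left(178,288 \right)} + 306357\right) = \left(\left(\frac{1}{143} - 45\right) 268 + 450570\right) \left(178 + 306357\right) = \left(\left(\frac{1}{143} - 45\right) 268 + 450570\right) 306535 = \left(\left(- \frac{6434}{143}\right) 268 + 450570\right) 306535 = \left(- \frac{1724312}{143} + 450570\right) 306535 = \frac{62707198}{143} \cdot 306535 = \frac{19221950938930}{143}$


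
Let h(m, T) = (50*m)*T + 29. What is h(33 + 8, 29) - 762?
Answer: 58717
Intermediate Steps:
h(m, T) = 29 + 50*T*m (h(m, T) = 50*T*m + 29 = 29 + 50*T*m)
h(33 + 8, 29) - 762 = (29 + 50*29*(33 + 8)) - 762 = (29 + 50*29*41) - 762 = (29 + 59450) - 762 = 59479 - 762 = 58717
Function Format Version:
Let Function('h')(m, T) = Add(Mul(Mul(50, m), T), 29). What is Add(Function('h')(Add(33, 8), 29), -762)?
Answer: 58717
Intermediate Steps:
Function('h')(m, T) = Add(29, Mul(50, T, m)) (Function('h')(m, T) = Add(Mul(50, T, m), 29) = Add(29, Mul(50, T, m)))
Add(Function('h')(Add(33, 8), 29), -762) = Add(Add(29, Mul(50, 29, Add(33, 8))), -762) = Add(Add(29, Mul(50, 29, 41)), -762) = Add(Add(29, 59450), -762) = Add(59479, -762) = 58717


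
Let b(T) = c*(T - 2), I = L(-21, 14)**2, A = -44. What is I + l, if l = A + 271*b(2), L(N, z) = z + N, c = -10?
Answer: 5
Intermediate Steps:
L(N, z) = N + z
I = 49 (I = (-21 + 14)**2 = (-7)**2 = 49)
b(T) = 20 - 10*T (b(T) = -10*(T - 2) = -10*(-2 + T) = 20 - 10*T)
l = -44 (l = -44 + 271*(20 - 10*2) = -44 + 271*(20 - 20) = -44 + 271*0 = -44 + 0 = -44)
I + l = 49 - 44 = 5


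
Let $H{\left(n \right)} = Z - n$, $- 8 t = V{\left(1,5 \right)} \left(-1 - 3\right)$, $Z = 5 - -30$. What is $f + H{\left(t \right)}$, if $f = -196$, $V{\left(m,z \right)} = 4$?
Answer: $-163$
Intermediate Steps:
$Z = 35$ ($Z = 5 + 30 = 35$)
$t = 2$ ($t = - \frac{4 \left(-1 - 3\right)}{8} = - \frac{4 \left(-4\right)}{8} = \left(- \frac{1}{8}\right) \left(-16\right) = 2$)
$H{\left(n \right)} = 35 - n$
$f + H{\left(t \right)} = -196 + \left(35 - 2\right) = -196 + 33 = -163$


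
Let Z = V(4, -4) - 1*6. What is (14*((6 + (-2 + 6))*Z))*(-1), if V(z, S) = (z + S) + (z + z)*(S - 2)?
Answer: 7560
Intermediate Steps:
V(z, S) = S + z + 2*z*(-2 + S) (V(z, S) = (S + z) + (2*z)*(-2 + S) = (S + z) + 2*z*(-2 + S) = S + z + 2*z*(-2 + S))
Z = -54 (Z = (-4 - 3*4 + 2*(-4)*4) - 1*6 = (-4 - 12 - 32) - 6 = -48 - 6 = -54)
(14*((6 + (-2 + 6))*Z))*(-1) = (14*((6 + (-2 + 6))*(-54)))*(-1) = (14*((6 + 4)*(-54)))*(-1) = (14*(10*(-54)))*(-1) = (14*(-540))*(-1) = -7560*(-1) = 7560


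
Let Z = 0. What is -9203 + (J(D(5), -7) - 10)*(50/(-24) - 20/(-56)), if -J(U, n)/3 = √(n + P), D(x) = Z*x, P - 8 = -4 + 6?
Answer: -385801/42 + 145*√3/28 ≈ -9176.8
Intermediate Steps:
P = 10 (P = 8 + (-4 + 6) = 8 + 2 = 10)
D(x) = 0 (D(x) = 0*x = 0)
J(U, n) = -3*√(10 + n) (J(U, n) = -3*√(n + 10) = -3*√(10 + n))
-9203 + (J(D(5), -7) - 10)*(50/(-24) - 20/(-56)) = -9203 + (-3*√(10 - 7) - 10)*(50/(-24) - 20/(-56)) = -9203 + (-3*√3 - 10)*(50*(-1/24) - 20*(-1/56)) = -9203 + (-10 - 3*√3)*(-25/12 + 5/14) = -9203 + (-10 - 3*√3)*(-145/84) = -9203 + (725/42 + 145*√3/28) = -385801/42 + 145*√3/28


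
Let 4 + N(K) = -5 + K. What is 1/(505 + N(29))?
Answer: 1/525 ≈ 0.0019048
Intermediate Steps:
N(K) = -9 + K (N(K) = -4 + (-5 + K) = -9 + K)
1/(505 + N(29)) = 1/(505 + (-9 + 29)) = 1/(505 + 20) = 1/525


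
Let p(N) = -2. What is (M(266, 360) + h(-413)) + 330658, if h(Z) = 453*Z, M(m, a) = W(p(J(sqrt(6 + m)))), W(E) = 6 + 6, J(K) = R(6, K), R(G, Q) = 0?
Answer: 143581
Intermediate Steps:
J(K) = 0
W(E) = 12
M(m, a) = 12
(M(266, 360) + h(-413)) + 330658 = (12 + 453*(-413)) + 330658 = (12 - 187089) + 330658 = -187077 + 330658 = 143581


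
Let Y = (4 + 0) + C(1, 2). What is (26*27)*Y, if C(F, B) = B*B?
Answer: 5616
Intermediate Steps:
C(F, B) = B²
Y = 8 (Y = (4 + 0) + 2² = 4 + 4 = 8)
(26*27)*Y = (26*27)*8 = 702*8 = 5616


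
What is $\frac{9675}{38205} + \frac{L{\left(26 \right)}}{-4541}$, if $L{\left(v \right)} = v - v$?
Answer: $\frac{215}{849} \approx 0.25324$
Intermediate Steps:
$L{\left(v \right)} = 0$
$\frac{9675}{38205} + \frac{L{\left(26 \right)}}{-4541} = \frac{9675}{38205} + \frac{0}{-4541} = 9675 \cdot \frac{1}{38205} + 0 \left(- \frac{1}{4541}\right) = \frac{215}{849} + 0 = \frac{215}{849}$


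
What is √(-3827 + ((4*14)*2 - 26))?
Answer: I*√3741 ≈ 61.164*I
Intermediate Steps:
√(-3827 + ((4*14)*2 - 26)) = √(-3827 + (56*2 - 26)) = √(-3827 + (112 - 26)) = √(-3827 + 86) = √(-3741) = I*√3741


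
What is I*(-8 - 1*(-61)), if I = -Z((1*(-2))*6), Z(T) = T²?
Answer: -7632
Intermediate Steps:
I = -144 (I = -((1*(-2))*6)² = -(-2*6)² = -1*(-12)² = -1*144 = -144)
I*(-8 - 1*(-61)) = -144*(-8 - 1*(-61)) = -144*(-8 + 61) = -144*53 = -7632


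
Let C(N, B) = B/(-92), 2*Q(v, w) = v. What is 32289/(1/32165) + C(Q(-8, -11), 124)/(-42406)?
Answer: 1012962331456561/975338 ≈ 1.0386e+9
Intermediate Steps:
Q(v, w) = v/2
C(N, B) = -B/92 (C(N, B) = B*(-1/92) = -B/92)
32289/(1/32165) + C(Q(-8, -11), 124)/(-42406) = 32289/(1/32165) - 1/92*124/(-42406) = 32289/(1/32165) - 31/23*(-1/42406) = 32289*32165 + 31/975338 = 1038575685 + 31/975338 = 1012962331456561/975338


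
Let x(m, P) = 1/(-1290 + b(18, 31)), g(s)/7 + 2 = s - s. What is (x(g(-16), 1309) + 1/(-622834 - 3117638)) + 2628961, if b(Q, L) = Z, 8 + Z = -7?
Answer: 1425865475975087/542368440 ≈ 2.6290e+6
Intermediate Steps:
Z = -15 (Z = -8 - 7 = -15)
b(Q, L) = -15
g(s) = -14 (g(s) = -14 + 7*(s - s) = -14 + 7*0 = -14 + 0 = -14)
x(m, P) = -1/1305 (x(m, P) = 1/(-1290 - 15) = 1/(-1305) = -1/1305)
(x(g(-16), 1309) + 1/(-622834 - 3117638)) + 2628961 = (-1/1305 + 1/(-622834 - 3117638)) + 2628961 = (-1/1305 + 1/(-3740472)) + 2628961 = (-1/1305 - 1/3740472) + 2628961 = -415753/542368440 + 2628961 = 1425865475975087/542368440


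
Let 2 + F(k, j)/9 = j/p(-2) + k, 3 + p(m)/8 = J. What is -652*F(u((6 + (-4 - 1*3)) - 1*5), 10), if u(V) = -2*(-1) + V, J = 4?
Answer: 27873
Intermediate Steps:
p(m) = 8 (p(m) = -24 + 8*4 = -24 + 32 = 8)
u(V) = 2 + V
F(k, j) = -18 + 9*k + 9*j/8 (F(k, j) = -18 + 9*(j/8 + k) = -18 + 9*(k + j/8) = -18 + (9*k + 9*j/8) = -18 + 9*k + 9*j/8)
-652*F(u((6 + (-4 - 1*3)) - 1*5), 10) = -652*(-18 + 9*(2 + ((6 + (-4 - 1*3)) - 1*5)) + (9/8)*10) = -652*(-18 + 9*(2 + ((6 + (-4 - 3)) - 5)) + 45/4) = -652*(-18 + 9*(2 + ((6 - 7) - 5)) + 45/4) = -652*(-18 + 9*(2 + (-1 - 5)) + 45/4) = -652*(-18 + 9*(2 - 6) + 45/4) = -652*(-18 + 9*(-4) + 45/4) = -652*(-18 - 36 + 45/4) = -652*(-171/4) = 27873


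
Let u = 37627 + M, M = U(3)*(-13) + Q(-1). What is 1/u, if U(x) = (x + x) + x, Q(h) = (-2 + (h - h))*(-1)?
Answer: 1/37512 ≈ 2.6658e-5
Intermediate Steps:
Q(h) = 2 (Q(h) = (-2 + 0)*(-1) = -2*(-1) = 2)
U(x) = 3*x (U(x) = 2*x + x = 3*x)
M = -115 (M = (3*3)*(-13) + 2 = 9*(-13) + 2 = -117 + 2 = -115)
u = 37512 (u = 37627 - 115 = 37512)
1/u = 1/37512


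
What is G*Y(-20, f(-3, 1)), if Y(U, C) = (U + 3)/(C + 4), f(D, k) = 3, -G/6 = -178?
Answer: -18156/7 ≈ -2593.7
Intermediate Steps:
G = 1068 (G = -6*(-178) = 1068)
Y(U, C) = (3 + U)/(4 + C)
G*Y(-20, f(-3, 1)) = 1068*((3 - 20)/(4 + 3)) = 1068*(-17/7) = -18156/7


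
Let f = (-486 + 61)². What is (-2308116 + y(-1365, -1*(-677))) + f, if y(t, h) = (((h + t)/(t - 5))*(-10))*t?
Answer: -290527147/137 ≈ -2.1206e+6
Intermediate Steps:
y(t, h) = -10*t*(h + t)/(-5 + t) (y(t, h) = (((h + t)/(-5 + t))*(-10))*t = (-10*(h + t)/(-5 + t))*t = -10*t*(h + t)/(-5 + t))
f = 180625 (f = (-425)² = 180625)
(-2308116 + y(-1365, -1*(-677))) + f = (-2308116 - 10*(-1365)*(-1*(-677) - 1365)/(-5 - 1365)) + 180625 = (-2308116 - 10*(-1365)*(677 - 1365)/(-1370)) + 180625 = (-2308116 - 10*(-1365)*(-1/1370)*(-688)) + 180625 = (-2308116 + 939120/137) + 180625 = -315272772/137 + 180625 = -290527147/137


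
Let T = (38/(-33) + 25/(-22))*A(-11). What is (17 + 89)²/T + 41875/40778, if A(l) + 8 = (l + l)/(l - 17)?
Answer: 423998441417/621905278 ≈ 681.77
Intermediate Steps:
A(l) = -8 + 2*l/(-17 + l) (A(l) = -8 + (l + l)/(l - 17) = -8 + (2*l)/(-17 + l) = -8 + 2*l/(-17 + l))
T = 15251/924 (T = (38/(-33) + 25/(-22))*(2*(68 - 3*(-11))/(-17 - 11)) = (38*(-1/33) + 25*(-1/22))*(2*(68 + 33)/(-28)) = (-38/33 - 25/22)*(2*(-1/28)*101) = -151/66*(-101/14) = 15251/924 ≈ 16.505)
(17 + 89)²/T + 41875/40778 = (17 + 89)²/(15251/924) + 41875/40778 = 106²*(924/15251) + 41875*(1/40778) = 11236*(924/15251) + 41875/40778 = 10382064/15251 + 41875/40778 = 423998441417/621905278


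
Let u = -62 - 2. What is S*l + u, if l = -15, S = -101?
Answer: 1451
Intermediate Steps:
u = -64
S*l + u = -101*(-15) - 64 = 1515 - 64 = 1451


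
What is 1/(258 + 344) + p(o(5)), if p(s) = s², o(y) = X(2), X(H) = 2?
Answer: 2409/602 ≈ 4.0017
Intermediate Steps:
o(y) = 2
1/(258 + 344) + p(o(5)) = 1/(258 + 344) + 2² = 1/602 + 4 = 2409/602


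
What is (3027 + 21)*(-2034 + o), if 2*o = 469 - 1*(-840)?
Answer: -4204716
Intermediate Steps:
o = 1309/2 (o = (469 - 1*(-840))/2 = (469 + 840)/2 = (½)*1309 = 1309/2 ≈ 654.50)
(3027 + 21)*(-2034 + o) = (3027 + 21)*(-2034 + 1309/2) = 3048*(-2759/2) = -4204716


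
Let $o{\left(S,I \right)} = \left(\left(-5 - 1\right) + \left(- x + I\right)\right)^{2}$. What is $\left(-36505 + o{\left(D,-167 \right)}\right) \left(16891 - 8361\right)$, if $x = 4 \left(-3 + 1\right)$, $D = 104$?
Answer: $-79158400$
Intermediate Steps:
$x = -8$ ($x = 4 \left(-2\right) = -8$)
$o{\left(S,I \right)} = \left(2 + I\right)^{2}$ ($o{\left(S,I \right)} = \left(\left(-5 - 1\right) + \left(\left(-1\right) \left(-8\right) + I\right)\right)^{2} = \left(-6 + \left(8 + I\right)\right)^{2} = \left(2 + I\right)^{2}$)
$\left(-36505 + o{\left(D,-167 \right)}\right) \left(16891 - 8361\right) = \left(-36505 + \left(2 - 167\right)^{2}\right) \left(16891 - 8361\right) = \left(-36505 + \left(-165\right)^{2}\right) 8530 = \left(-36505 + 27225\right) 8530 = \left(-9280\right) 8530 = -79158400$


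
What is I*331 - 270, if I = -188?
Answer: -62498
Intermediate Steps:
I*331 - 270 = -188*331 - 270 = -62228 - 270 = -62498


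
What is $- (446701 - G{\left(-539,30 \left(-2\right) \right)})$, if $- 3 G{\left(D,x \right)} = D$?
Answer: $- \frac{1339564}{3} \approx -4.4652 \cdot 10^{5}$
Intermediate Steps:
$G{\left(D,x \right)} = - \frac{D}{3}$
$- (446701 - G{\left(-539,30 \left(-2\right) \right)}) = - (446701 - \left(- \frac{1}{3}\right) \left(-539\right)) = - (446701 - \frac{539}{3}) = \left(-1\right) \frac{1339564}{3} = - \frac{1339564}{3}$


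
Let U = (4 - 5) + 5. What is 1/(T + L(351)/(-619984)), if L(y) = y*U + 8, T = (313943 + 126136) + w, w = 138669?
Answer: 154996/89703624655 ≈ 1.7279e-6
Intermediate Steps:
U = 4 (U = -1 + 5 = 4)
T = 578748 (T = (313943 + 126136) + 138669 = 440079 + 138669 = 578748)
L(y) = 8 + 4*y (L(y) = y*4 + 8 = 4*y + 8 = 8 + 4*y)
1/(T + L(351)/(-619984)) = 1/(578748 + (8 + 4*351)/(-619984)) = 1/(578748 + (8 + 1404)*(-1/619984)) = 1/(578748 + 1412*(-1/619984)) = 1/(578748 - 353/154996) = 1/(89703624655/154996) = 154996/89703624655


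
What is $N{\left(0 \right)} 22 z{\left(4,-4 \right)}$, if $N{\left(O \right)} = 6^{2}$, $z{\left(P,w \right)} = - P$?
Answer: $-3168$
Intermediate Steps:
$N{\left(O \right)} = 36$
$N{\left(0 \right)} 22 z{\left(4,-4 \right)} = 36 \cdot 22 \left(\left(-1\right) 4\right) = 792 \left(-4\right) = -3168$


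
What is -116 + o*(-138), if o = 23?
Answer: -3290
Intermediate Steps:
-116 + o*(-138) = -116 + 23*(-138) = -116 - 3174 = -3290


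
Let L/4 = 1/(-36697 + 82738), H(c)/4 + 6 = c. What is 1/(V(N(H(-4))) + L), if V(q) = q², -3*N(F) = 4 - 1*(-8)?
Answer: 46041/736660 ≈ 0.062500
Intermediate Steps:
H(c) = -24 + 4*c
N(F) = -4 (N(F) = -(4 - 1*(-8))/3 = -(4 + 8)/3 = -⅓*12 = -4)
L = 4/46041 (L = 4/(-36697 + 82738) = 4/46041 ≈ 8.6879e-5)
1/(V(N(H(-4))) + L) = 1/((-4)² + 4/46041) = 1/(16 + 4/46041) = 1/(736660/46041) = 46041/736660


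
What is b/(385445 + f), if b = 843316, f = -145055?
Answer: 421658/120195 ≈ 3.5081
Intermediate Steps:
b/(385445 + f) = 843316/(385445 - 145055) = 843316/240390 = 843316*(1/240390) = 421658/120195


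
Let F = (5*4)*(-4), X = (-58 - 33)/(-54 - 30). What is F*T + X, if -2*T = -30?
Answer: -14387/12 ≈ -1198.9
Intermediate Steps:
T = 15 (T = -1/2*(-30) = 15)
X = 13/12 (X = -91/(-84) = -91*(-1/84) = 13/12 ≈ 1.0833)
F = -80 (F = 20*(-4) = -80)
F*T + X = -80*15 + 13/12 = -1200 + 13/12 = -14387/12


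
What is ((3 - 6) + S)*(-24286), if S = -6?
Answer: 218574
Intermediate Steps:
((3 - 6) + S)*(-24286) = ((3 - 6) - 6)*(-24286) = (-3 - 6)*(-24286) = -9*(-24286) = 218574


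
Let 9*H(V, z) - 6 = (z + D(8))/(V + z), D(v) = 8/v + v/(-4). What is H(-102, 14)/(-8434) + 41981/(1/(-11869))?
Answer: -3328324696403507/6679728 ≈ -4.9827e+8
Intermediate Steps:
D(v) = 8/v - v/4 (D(v) = 8/v + v*(-¼) = 8/v - v/4)
H(V, z) = ⅔ + (-1 + z)/(9*(V + z)) (H(V, z) = ⅔ + ((z + (8/8 - ¼*8))/(V + z))/9 = ⅔ + ((z + (8*(⅛) - 2))/(V + z))/9 = ⅔ + ((z + (1 - 2))/(V + z))/9 = ⅔ + ((z - 1)/(V + z))/9 = ⅔ + ((-1 + z)/(V + z))/9 = ⅔ + (-1 + z)/(9*(V + z)))
H(-102, 14)/(-8434) + 41981/(1/(-11869)) = ((-1 + 6*(-102) + 7*14)/(9*(-102 + 14)))/(-8434) + 41981/(1/(-11869)) = ((⅑)*(-1 - 612 + 98)/(-88))*(-1/8434) + 41981/(-1/11869) = ((⅑)*(-1/88)*(-515))*(-1/8434) + 41981*(-11869) = (515/792)*(-1/8434) - 498272489 = -515/6679728 - 498272489 = -3328324696403507/6679728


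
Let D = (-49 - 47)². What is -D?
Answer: -9216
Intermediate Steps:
D = 9216 (D = (-96)² = 9216)
-D = -1*9216 = -9216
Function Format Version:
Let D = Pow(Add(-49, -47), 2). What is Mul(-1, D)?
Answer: -9216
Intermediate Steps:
D = 9216 (D = Pow(-96, 2) = 9216)
Mul(-1, D) = Mul(-1, 9216) = -9216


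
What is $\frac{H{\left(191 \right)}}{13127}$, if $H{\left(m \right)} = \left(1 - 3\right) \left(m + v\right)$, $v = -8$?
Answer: $- \frac{366}{13127} \approx -0.027881$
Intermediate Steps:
$H{\left(m \right)} = 16 - 2 m$ ($H{\left(m \right)} = \left(1 - 3\right) \left(m - 8\right) = \left(1 - 3\right) \left(-8 + m\right) = - 2 \left(-8 + m\right) = 16 - 2 m$)
$\frac{H{\left(191 \right)}}{13127} = \frac{16 - 382}{13127} = \left(16 - 382\right) \frac{1}{13127} = \left(-366\right) \frac{1}{13127} = - \frac{366}{13127}$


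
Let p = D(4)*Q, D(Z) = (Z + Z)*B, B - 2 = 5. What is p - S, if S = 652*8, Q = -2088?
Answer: -122144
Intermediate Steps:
B = 7 (B = 2 + 5 = 7)
D(Z) = 14*Z (D(Z) = (Z + Z)*7 = (2*Z)*7 = 14*Z)
S = 5216
p = -116928 (p = (14*4)*(-2088) = 56*(-2088) = -116928)
p - S = -116928 - 1*5216 = -116928 - 5216 = -122144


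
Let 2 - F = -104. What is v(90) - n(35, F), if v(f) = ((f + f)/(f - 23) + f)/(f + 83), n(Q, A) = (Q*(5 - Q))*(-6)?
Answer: -73017090/11591 ≈ -6299.5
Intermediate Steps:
F = 106 (F = 2 - 1*(-104) = 2 + 104 = 106)
n(Q, A) = -6*Q*(5 - Q)
v(f) = (f + 2*f/(-23 + f))/(83 + f) (v(f) = ((2*f)/(-23 + f) + f)/(83 + f) = (2*f/(-23 + f) + f)/(83 + f) = (f + 2*f/(-23 + f))/(83 + f))
v(90) - n(35, F) = 90*(-21 + 90)/(-1909 + 90**2 + 60*90) - 6*35*(-5 + 35) = 90*69/(-1909 + 8100 + 5400) - 6*35*30 = 90*69/11591 - 1*6300 = 90*(1/11591)*69 - 6300 = 6210/11591 - 6300 = -73017090/11591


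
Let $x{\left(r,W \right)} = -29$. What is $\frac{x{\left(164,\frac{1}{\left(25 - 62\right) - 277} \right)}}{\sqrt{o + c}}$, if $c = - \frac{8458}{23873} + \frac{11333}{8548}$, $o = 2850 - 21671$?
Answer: $\frac{58 i \sqrt{195931069064341455359}}{3840535535959} \approx 0.21139 i$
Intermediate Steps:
$o = -18821$ ($o = 2850 - 21671 = -18821$)
$c = \frac{198253725}{204066404}$ ($c = \left(-8458\right) \frac{1}{23873} + 11333 \cdot \frac{1}{8548} = - \frac{8458}{23873} + \frac{11333}{8548} = \frac{198253725}{204066404} \approx 0.97152$)
$\frac{x{\left(164,\frac{1}{\left(25 - 62\right) - 277} \right)}}{\sqrt{o + c}} = - \frac{29}{\sqrt{-18821 + \frac{198253725}{204066404}}} = - \frac{29}{\sqrt{- \frac{3840535535959}{204066404}}} = - \frac{29}{\frac{1}{102033202} i \sqrt{195931069064341455359}} = - 29 \left(- \frac{2 i \sqrt{195931069064341455359}}{3840535535959}\right) = \frac{58 i \sqrt{195931069064341455359}}{3840535535959}$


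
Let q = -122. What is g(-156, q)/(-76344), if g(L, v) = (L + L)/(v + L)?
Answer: -13/884318 ≈ -1.4701e-5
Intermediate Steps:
g(L, v) = 2*L/(L + v) (g(L, v) = (2*L)/(L + v) = 2*L/(L + v))
g(-156, q)/(-76344) = (2*(-156)/(-156 - 122))/(-76344) = (2*(-156)/(-278))*(-1/76344) = (2*(-156)*(-1/278))*(-1/76344) = (156/139)*(-1/76344) = -13/884318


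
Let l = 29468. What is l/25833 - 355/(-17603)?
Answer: 527895919/454738299 ≈ 1.1609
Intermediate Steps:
l/25833 - 355/(-17603) = 29468/25833 - 355/(-17603) = 29468*(1/25833) - 355*(-1/17603) = 29468/25833 + 355/17603 = 527895919/454738299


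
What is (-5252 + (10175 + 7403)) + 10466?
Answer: 22792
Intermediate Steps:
(-5252 + (10175 + 7403)) + 10466 = (-5252 + 17578) + 10466 = 12326 + 10466 = 22792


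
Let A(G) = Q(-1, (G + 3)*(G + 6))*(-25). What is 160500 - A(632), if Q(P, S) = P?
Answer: 160475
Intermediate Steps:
A(G) = 25 (A(G) = -1*(-25) = 25)
160500 - A(632) = 160500 - 1*25 = 160500 - 25 = 160475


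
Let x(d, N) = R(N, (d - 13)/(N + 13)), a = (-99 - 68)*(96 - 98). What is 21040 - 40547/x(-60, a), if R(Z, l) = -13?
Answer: 24159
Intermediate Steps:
a = 334 (a = -167*(-2) = 334)
x(d, N) = -13
21040 - 40547/x(-60, a) = 21040 - 40547/(-13) = 21040 - 40547*(-1/13) = 21040 + 3119 = 24159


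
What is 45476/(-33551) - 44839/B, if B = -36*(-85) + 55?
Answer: -235150147/14930195 ≈ -15.750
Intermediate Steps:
B = 3115 (B = 3060 + 55 = 3115)
45476/(-33551) - 44839/B = 45476/(-33551) - 44839/3115 = 45476*(-1/33551) - 44839*1/3115 = -45476/33551 - 44839/3115 = -235150147/14930195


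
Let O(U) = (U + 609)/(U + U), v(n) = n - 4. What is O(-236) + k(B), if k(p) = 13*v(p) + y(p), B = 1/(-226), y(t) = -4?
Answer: -3032033/53336 ≈ -56.848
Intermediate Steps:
v(n) = -4 + n
B = -1/226 ≈ -0.0044248
k(p) = -56 + 13*p (k(p) = 13*(-4 + p) - 4 = (-52 + 13*p) - 4 = -56 + 13*p)
O(U) = (609 + U)/(2*U) (O(U) = (609 + U)/((2*U)) = (609 + U)*(1/(2*U)) = (609 + U)/(2*U))
O(-236) + k(B) = (1/2)*(609 - 236)/(-236) + (-56 + 13*(-1/226)) = (1/2)*(-1/236)*373 + (-56 - 13/226) = -373/472 - 12669/226 = -3032033/53336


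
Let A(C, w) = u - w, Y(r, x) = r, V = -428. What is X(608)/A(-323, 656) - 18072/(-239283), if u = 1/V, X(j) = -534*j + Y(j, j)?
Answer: 3688164519256/7464805403 ≈ 494.07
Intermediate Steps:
X(j) = -533*j (X(j) = -534*j + j = -533*j)
u = -1/428 (u = 1/(-428) = -1/428 ≈ -0.0023364)
A(C, w) = -1/428 - w
X(608)/A(-323, 656) - 18072/(-239283) = (-533*608)/(-1/428 - 1*656) - 18072/(-239283) = -324064/(-1/428 - 656) - 18072*(-1/239283) = -324064/(-280769/428) + 2008/26587 = -324064*(-428/280769) + 2008/26587 = 138699392/280769 + 2008/26587 = 3688164519256/7464805403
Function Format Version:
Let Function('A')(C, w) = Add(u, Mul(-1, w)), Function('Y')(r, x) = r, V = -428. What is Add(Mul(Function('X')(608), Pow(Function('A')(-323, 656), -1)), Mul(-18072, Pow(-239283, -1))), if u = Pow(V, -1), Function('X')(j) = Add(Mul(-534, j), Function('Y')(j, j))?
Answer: Rational(3688164519256, 7464805403) ≈ 494.07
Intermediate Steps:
Function('X')(j) = Mul(-533, j) (Function('X')(j) = Add(Mul(-534, j), j) = Mul(-533, j))
u = Rational(-1, 428) (u = Pow(-428, -1) = Rational(-1, 428) ≈ -0.0023364)
Function('A')(C, w) = Add(Rational(-1, 428), Mul(-1, w))
Add(Mul(Function('X')(608), Pow(Function('A')(-323, 656), -1)), Mul(-18072, Pow(-239283, -1))) = Add(Mul(Mul(-533, 608), Pow(Add(Rational(-1, 428), Mul(-1, 656)), -1)), Mul(-18072, Pow(-239283, -1))) = Add(Mul(-324064, Pow(Add(Rational(-1, 428), -656), -1)), Mul(-18072, Rational(-1, 239283))) = Add(Mul(-324064, Pow(Rational(-280769, 428), -1)), Rational(2008, 26587)) = Add(Mul(-324064, Rational(-428, 280769)), Rational(2008, 26587)) = Add(Rational(138699392, 280769), Rational(2008, 26587)) = Rational(3688164519256, 7464805403)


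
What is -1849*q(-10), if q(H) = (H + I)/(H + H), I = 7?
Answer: -5547/20 ≈ -277.35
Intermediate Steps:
q(H) = (7 + H)/(2*H) (q(H) = (H + 7)/(H + H) = (7 + H)/((2*H)) = (7 + H)*(1/(2*H)) = (7 + H)/(2*H))
-1849*q(-10) = -1849*(7 - 10)/(2*(-10)) = -1849*(-1)*(-3)/(2*10) = -1849*3/20 = -5547/20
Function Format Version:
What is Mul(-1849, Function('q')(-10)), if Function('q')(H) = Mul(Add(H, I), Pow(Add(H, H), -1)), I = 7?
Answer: Rational(-5547, 20) ≈ -277.35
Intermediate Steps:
Function('q')(H) = Mul(Rational(1, 2), Pow(H, -1), Add(7, H)) (Function('q')(H) = Mul(Add(H, 7), Pow(Add(H, H), -1)) = Mul(Add(7, H), Pow(Mul(2, H), -1)) = Mul(Add(7, H), Mul(Rational(1, 2), Pow(H, -1))) = Mul(Rational(1, 2), Pow(H, -1), Add(7, H)))
Mul(-1849, Function('q')(-10)) = Mul(-1849, Mul(Rational(1, 2), Pow(-10, -1), Add(7, -10))) = Mul(-1849, Mul(Rational(1, 2), Rational(-1, 10), -3)) = Mul(-1849, Rational(3, 20)) = Rational(-5547, 20)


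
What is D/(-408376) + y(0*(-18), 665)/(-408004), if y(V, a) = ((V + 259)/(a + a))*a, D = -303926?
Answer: 30987534753/41654760376 ≈ 0.74391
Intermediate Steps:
y(V, a) = 259/2 + V/2 (y(V, a) = ((259 + V)/((2*a)))*a = ((259 + V)*(1/(2*a)))*a = ((259 + V)/(2*a))*a = 259/2 + V/2)
D/(-408376) + y(0*(-18), 665)/(-408004) = -303926/(-408376) + (259/2 + (0*(-18))/2)/(-408004) = -303926*(-1/408376) + (259/2 + (1/2)*0)*(-1/408004) = 151963/204188 + (259/2 + 0)*(-1/408004) = 151963/204188 + (259/2)*(-1/408004) = 151963/204188 - 259/816008 = 30987534753/41654760376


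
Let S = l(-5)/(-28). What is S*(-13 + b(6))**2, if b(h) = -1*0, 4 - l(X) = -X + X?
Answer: -169/7 ≈ -24.143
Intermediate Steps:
l(X) = 4 (l(X) = 4 - (-X + X) = 4 - 1*0 = 4 + 0 = 4)
b(h) = 0
S = -1/7 (S = 4/(-28) = 4*(-1/28) = -1/7 ≈ -0.14286)
S*(-13 + b(6))**2 = -(-13 + 0)**2/7 = -1/7*(-13)**2 = -1/7*169 = -169/7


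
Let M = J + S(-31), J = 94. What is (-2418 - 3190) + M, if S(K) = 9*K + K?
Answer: -5824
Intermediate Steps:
S(K) = 10*K
M = -216 (M = 94 + 10*(-31) = 94 - 310 = -216)
(-2418 - 3190) + M = (-2418 - 3190) - 216 = -5608 - 216 = -5824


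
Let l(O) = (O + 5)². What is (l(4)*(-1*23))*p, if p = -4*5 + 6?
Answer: 26082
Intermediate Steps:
l(O) = (5 + O)²
p = -14 (p = -20 + 6 = -14)
(l(4)*(-1*23))*p = ((5 + 4)²*(-1*23))*(-14) = (9²*(-23))*(-14) = (81*(-23))*(-14) = -1863*(-14) = 26082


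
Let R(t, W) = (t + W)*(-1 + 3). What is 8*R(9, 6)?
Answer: 240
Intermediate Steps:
R(t, W) = 2*W + 2*t (R(t, W) = (W + t)*2 = 2*W + 2*t)
8*R(9, 6) = 8*(2*6 + 2*9) = 8*(12 + 18) = 8*30 = 240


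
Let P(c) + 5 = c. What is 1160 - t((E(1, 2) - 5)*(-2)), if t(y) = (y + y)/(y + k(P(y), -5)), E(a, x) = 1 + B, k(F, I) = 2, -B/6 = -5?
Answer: 28948/25 ≈ 1157.9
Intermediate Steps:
B = 30 (B = -6*(-5) = 30)
P(c) = -5 + c
E(a, x) = 31 (E(a, x) = 1 + 30 = 31)
t(y) = 2*y/(2 + y) (t(y) = (y + y)/(y + 2) = (2*y)/(2 + y) = 2*y/(2 + y))
1160 - t((E(1, 2) - 5)*(-2)) = 1160 - 2*(31 - 5)*(-2)/(2 + (31 - 5)*(-2)) = 1160 - 2*26*(-2)/(2 + 26*(-2)) = 1160 - 2*(-52)/(2 - 52) = 1160 - 2*(-52)/(-50) = 1160 - 2*(-52)*(-1)/50 = 1160 - 1*52/25 = 1160 - 52/25 = 28948/25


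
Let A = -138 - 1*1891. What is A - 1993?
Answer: -4022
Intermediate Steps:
A = -2029 (A = -138 - 1891 = -2029)
A - 1993 = -2029 - 1993 = -4022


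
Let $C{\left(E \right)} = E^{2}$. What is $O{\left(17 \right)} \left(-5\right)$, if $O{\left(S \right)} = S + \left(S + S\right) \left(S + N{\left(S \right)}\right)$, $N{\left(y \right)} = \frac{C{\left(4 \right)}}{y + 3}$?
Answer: $-3111$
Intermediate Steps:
$N{\left(y \right)} = \frac{16}{3 + y}$ ($N{\left(y \right)} = \frac{4^{2}}{y + 3} = \frac{1}{3 + y} 16 = \frac{16}{3 + y}$)
$O{\left(S \right)} = S + 2 S \left(S + \frac{16}{3 + S}\right)$ ($O{\left(S \right)} = S + \left(S + S\right) \left(S + \frac{16}{3 + S}\right) = S + 2 S \left(S + \frac{16}{3 + S}\right)$)
$O{\left(17 \right)} \left(-5\right) = \frac{17 \left(32 + \left(1 + 2 \cdot 17\right) \left(3 + 17\right)\right)}{3 + 17} \left(-5\right) = \frac{17 \left(32 + \left(1 + 34\right) 20\right)}{20} \left(-5\right) = 17 \cdot \frac{1}{20} \left(32 + 35 \cdot 20\right) \left(-5\right) = 17 \cdot \frac{1}{20} \left(32 + 700\right) \left(-5\right) = 17 \cdot \frac{1}{20} \cdot 732 \left(-5\right) = \frac{3111}{5} \left(-5\right) = -3111$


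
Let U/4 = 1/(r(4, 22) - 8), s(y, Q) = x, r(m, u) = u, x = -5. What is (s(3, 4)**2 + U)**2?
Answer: 31329/49 ≈ 639.37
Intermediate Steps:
s(y, Q) = -5
U = 2/7 (U = 4/(22 - 8) = 4/14 = 4*(1/14) = 2/7 ≈ 0.28571)
(s(3, 4)**2 + U)**2 = ((-5)**2 + 2/7)**2 = (25 + 2/7)**2 = (177/7)**2 = 31329/49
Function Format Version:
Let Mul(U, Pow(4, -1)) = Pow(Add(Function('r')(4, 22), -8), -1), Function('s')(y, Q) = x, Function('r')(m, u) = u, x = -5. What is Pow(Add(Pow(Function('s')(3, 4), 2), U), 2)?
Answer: Rational(31329, 49) ≈ 639.37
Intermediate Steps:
Function('s')(y, Q) = -5
U = Rational(2, 7) (U = Mul(4, Pow(Add(22, -8), -1)) = Mul(4, Pow(14, -1)) = Mul(4, Rational(1, 14)) = Rational(2, 7) ≈ 0.28571)
Pow(Add(Pow(Function('s')(3, 4), 2), U), 2) = Pow(Add(Pow(-5, 2), Rational(2, 7)), 2) = Pow(Add(25, Rational(2, 7)), 2) = Pow(Rational(177, 7), 2) = Rational(31329, 49)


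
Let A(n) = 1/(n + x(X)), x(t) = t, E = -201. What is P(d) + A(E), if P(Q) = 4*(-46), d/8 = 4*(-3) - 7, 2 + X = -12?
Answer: -39561/215 ≈ -184.00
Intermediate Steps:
X = -14 (X = -2 - 12 = -14)
A(n) = 1/(-14 + n) (A(n) = 1/(n - 14) = 1/(-14 + n))
d = -152 (d = 8*(4*(-3) - 7) = 8*(-12 - 7) = 8*(-19) = -152)
P(Q) = -184
P(d) + A(E) = -184 + 1/(-14 - 201) = -184 + 1/(-215) = -184 - 1/215 = -39561/215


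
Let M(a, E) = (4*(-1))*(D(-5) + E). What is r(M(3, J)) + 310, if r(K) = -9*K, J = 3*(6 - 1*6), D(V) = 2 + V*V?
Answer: 1282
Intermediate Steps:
D(V) = 2 + V**2
J = 0 (J = 3*(6 - 6) = 3*0 = 0)
M(a, E) = -108 - 4*E (M(a, E) = (4*(-1))*((2 + (-5)**2) + E) = -4*((2 + 25) + E) = -4*(27 + E) = -108 - 4*E)
r(M(3, J)) + 310 = -9*(-108 - 4*0) + 310 = -9*(-108 + 0) + 310 = -9*(-108) + 310 = 972 + 310 = 1282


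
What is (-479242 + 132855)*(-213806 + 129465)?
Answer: 29214625967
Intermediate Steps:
(-479242 + 132855)*(-213806 + 129465) = -346387*(-84341) = 29214625967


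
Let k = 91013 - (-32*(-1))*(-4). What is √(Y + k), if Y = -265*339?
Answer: √1306 ≈ 36.139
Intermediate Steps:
Y = -89835
k = 91141 (k = 91013 - 32*(-4) = 91013 - 1*(-128) = 91013 + 128 = 91141)
√(Y + k) = √(-89835 + 91141) = √1306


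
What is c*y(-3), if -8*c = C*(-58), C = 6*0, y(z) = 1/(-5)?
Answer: 0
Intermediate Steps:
y(z) = -1/5
C = 0
c = 0 (c = -0*(-58) = -1/8*0 = 0)
c*y(-3) = 0*(-1/5) = 0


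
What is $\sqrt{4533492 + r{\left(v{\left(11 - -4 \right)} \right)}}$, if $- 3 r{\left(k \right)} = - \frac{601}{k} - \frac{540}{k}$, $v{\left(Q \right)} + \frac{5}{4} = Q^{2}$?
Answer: $\frac{2 \sqrt{8170744029510}}{2685} \approx 2129.2$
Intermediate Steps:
$v{\left(Q \right)} = - \frac{5}{4} + Q^{2}$
$r{\left(k \right)} = \frac{1141}{3 k}$ ($r{\left(k \right)} = - \frac{- \frac{601}{k} - \frac{540}{k}}{3} = - \frac{\left(-1141\right) \frac{1}{k}}{3} = \frac{1141}{3 k}$)
$\sqrt{4533492 + r{\left(v{\left(11 - -4 \right)} \right)}} = \sqrt{4533492 + \frac{1141}{3 \left(- \frac{5}{4} + \left(11 - -4\right)^{2}\right)}} = \sqrt{4533492 + \frac{1141}{3 \left(- \frac{5}{4} + \left(11 + 4\right)^{2}\right)}} = \sqrt{4533492 + \frac{1141}{3 \left(- \frac{5}{4} + 15^{2}\right)}} = \sqrt{4533492 + \frac{1141}{3 \left(- \frac{5}{4} + 225\right)}} = \sqrt{4533492 + \frac{1141}{3 \cdot \frac{895}{4}}} = \sqrt{4533492 + \frac{1141}{3} \cdot \frac{4}{895}} = \sqrt{4533492 + \frac{4564}{2685}} = \sqrt{\frac{12172430584}{2685}} = \frac{2 \sqrt{8170744029510}}{2685}$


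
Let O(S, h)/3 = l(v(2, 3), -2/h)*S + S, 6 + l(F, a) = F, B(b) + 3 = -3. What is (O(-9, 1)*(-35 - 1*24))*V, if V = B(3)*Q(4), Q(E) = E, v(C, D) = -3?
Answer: 305856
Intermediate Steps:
B(b) = -6 (B(b) = -3 - 3 = -6)
l(F, a) = -6 + F
V = -24 (V = -6*4 = -24)
O(S, h) = -24*S (O(S, h) = 3*((-6 - 3)*S + S) = 3*(-9*S + S) = 3*(-8*S) = -24*S)
(O(-9, 1)*(-35 - 1*24))*V = ((-24*(-9))*(-35 - 1*24))*(-24) = (216*(-35 - 24))*(-24) = (216*(-59))*(-24) = -12744*(-24) = 305856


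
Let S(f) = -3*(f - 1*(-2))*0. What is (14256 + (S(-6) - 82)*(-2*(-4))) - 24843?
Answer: -11243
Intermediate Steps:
S(f) = 0 (S(f) = -3*(f + 2)*0 = -3*(2 + f)*0 = (-6 - 3*f)*0 = 0)
(14256 + (S(-6) - 82)*(-2*(-4))) - 24843 = (14256 + (0 - 82)*(-2*(-4))) - 24843 = (14256 - 82*8) - 24843 = (14256 - 656) - 24843 = 13600 - 24843 = -11243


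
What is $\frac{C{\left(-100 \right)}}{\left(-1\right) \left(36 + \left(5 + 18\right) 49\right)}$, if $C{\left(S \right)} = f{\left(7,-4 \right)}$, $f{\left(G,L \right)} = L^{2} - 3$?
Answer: $- \frac{13}{1163} \approx -0.011178$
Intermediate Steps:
$f{\left(G,L \right)} = -3 + L^{2}$ ($f{\left(G,L \right)} = L^{2} - 3 = -3 + L^{2}$)
$C{\left(S \right)} = 13$ ($C{\left(S \right)} = -3 + \left(-4\right)^{2} = -3 + 16 = 13$)
$\frac{C{\left(-100 \right)}}{\left(-1\right) \left(36 + \left(5 + 18\right) 49\right)} = \frac{13}{\left(-1\right) \left(36 + \left(5 + 18\right) 49\right)} = \frac{13}{\left(-1\right) \left(36 + 23 \cdot 49\right)} = \frac{13}{\left(-1\right) \left(36 + 1127\right)} = \frac{13}{\left(-1\right) 1163} = \frac{13}{-1163} = 13 \left(- \frac{1}{1163}\right) = - \frac{13}{1163}$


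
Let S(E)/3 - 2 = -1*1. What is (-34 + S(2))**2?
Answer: 961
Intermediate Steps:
S(E) = 3 (S(E) = 6 + 3*(-1*1) = 6 + 3*(-1) = 6 - 3 = 3)
(-34 + S(2))**2 = (-34 + 3)**2 = (-31)**2 = 961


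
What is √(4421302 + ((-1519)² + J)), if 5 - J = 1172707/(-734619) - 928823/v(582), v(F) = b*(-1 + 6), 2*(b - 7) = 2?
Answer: √1457503726719566327430/14692380 ≈ 2598.4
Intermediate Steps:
b = 8 (b = 7 + (½)*2 = 7 + 1 = 8)
v(F) = 40 (v(F) = 8*(-1 + 6) = 8*5 = 40)
J = 682524855517/29384760 (J = 5 - (1172707/(-734619) - 928823/40) = 5 - (1172707*(-1/734619) - 928823*1/40) = 5 - (-1172707/734619 - 928823/40) = 5 - 1*(-682377931717/29384760) = 5 + 682377931717/29384760 = 682524855517/29384760 ≈ 23227.)
√(4421302 + ((-1519)² + J)) = √(4421302 + ((-1519)² + 682524855517/29384760)) = √(4421302 + (2307361 + 682524855517/29384760)) = √(4421302 + 68483774073877/29384760) = √(198402672231397/29384760) = √1457503726719566327430/14692380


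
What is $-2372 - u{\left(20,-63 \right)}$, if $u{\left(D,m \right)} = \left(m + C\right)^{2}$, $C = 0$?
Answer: $-6341$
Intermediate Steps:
$u{\left(D,m \right)} = m^{2}$ ($u{\left(D,m \right)} = \left(m + 0\right)^{2} = m^{2}$)
$-2372 - u{\left(20,-63 \right)} = -2372 - \left(-63\right)^{2} = -2372 - 3969 = -6341$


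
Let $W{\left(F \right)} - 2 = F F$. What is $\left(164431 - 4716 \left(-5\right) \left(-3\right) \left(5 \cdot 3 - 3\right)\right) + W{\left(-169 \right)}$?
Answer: $-655886$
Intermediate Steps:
$W{\left(F \right)} = 2 + F^{2}$ ($W{\left(F \right)} = 2 + F F = 2 + F^{2}$)
$\left(164431 - 4716 \left(-5\right) \left(-3\right) \left(5 \cdot 3 - 3\right)\right) + W{\left(-169 \right)} = \left(164431 - 4716 \left(-5\right) \left(-3\right) \left(5 \cdot 3 - 3\right)\right) + \left(2 + \left(-169\right)^{2}\right) = \left(164431 - 4716 \cdot 15 \left(15 - 3\right)\right) + \left(2 + 28561\right) = \left(164431 - 4716 \cdot 15 \cdot 12\right) + 28563 = \left(164431 - 848880\right) + 28563 = -684449 + 28563 = -655886$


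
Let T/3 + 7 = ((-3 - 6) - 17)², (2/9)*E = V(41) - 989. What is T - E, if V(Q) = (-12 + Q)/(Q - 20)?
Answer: 45159/7 ≈ 6451.3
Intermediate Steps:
V(Q) = (-12 + Q)/(-20 + Q)
E = -31110/7 (E = 9*((-12 + 41)/(-20 + 41) - 989)/2 = 9*(29/21 - 989)/2 = (9/2)*(-20740/21) = -31110/7 ≈ -4444.3)
T = 2007 (T = -21 + 3*((-3 - 6) - 17)² = -21 + 3*(-9 - 17)² = -21 + 3*(-26)² = -21 + 3*676 = -21 + 2028 = 2007)
T - E = 2007 - 1*(-31110/7) = 2007 + 31110/7 = 45159/7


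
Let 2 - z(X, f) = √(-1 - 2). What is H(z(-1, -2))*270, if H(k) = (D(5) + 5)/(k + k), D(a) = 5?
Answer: 2700/7 + 1350*I*√3/7 ≈ 385.71 + 334.04*I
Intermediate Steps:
z(X, f) = 2 - I*√3 (z(X, f) = 2 - √(-1 - 2) = 2 - √(-3) = 2 - I*√3)
H(k) = 5/k (H(k) = (5 + 5)/(k + k) = 10/((2*k)) = 10*(1/(2*k)) = 5/k)
H(z(-1, -2))*270 = (5/(2 - I*√3))*270 = 1350/(2 - I*√3)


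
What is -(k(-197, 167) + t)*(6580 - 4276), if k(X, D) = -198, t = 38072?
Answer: -87261696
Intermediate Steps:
-(k(-197, 167) + t)*(6580 - 4276) = -(-198 + 38072)*(6580 - 4276) = -37874*2304 = -1*87261696 = -87261696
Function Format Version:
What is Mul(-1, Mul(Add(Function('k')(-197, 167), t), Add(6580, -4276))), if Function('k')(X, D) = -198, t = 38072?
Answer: -87261696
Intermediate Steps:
Mul(-1, Mul(Add(Function('k')(-197, 167), t), Add(6580, -4276))) = Mul(-1, Mul(Add(-198, 38072), Add(6580, -4276))) = Mul(-1, Mul(37874, 2304)) = Mul(-1, 87261696) = -87261696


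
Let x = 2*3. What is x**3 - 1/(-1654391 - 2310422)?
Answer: 856399609/3964813 ≈ 216.00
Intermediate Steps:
x = 6
x**3 - 1/(-1654391 - 2310422) = 6**3 - 1/(-1654391 - 2310422) = 216 - 1/(-3964813) = 216 - 1*(-1/3964813) = 216 + 1/3964813 = 856399609/3964813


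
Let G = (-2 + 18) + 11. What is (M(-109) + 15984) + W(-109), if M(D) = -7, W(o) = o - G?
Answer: 15841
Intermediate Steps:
G = 27 (G = 16 + 11 = 27)
W(o) = -27 + o (W(o) = o - 1*27 = o - 27 = -27 + o)
(M(-109) + 15984) + W(-109) = (-7 + 15984) + (-27 - 109) = 15977 - 136 = 15841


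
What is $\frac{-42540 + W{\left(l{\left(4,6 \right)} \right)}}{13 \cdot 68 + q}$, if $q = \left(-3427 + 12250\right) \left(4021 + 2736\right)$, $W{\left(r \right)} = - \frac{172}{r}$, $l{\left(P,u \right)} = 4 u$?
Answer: $- \frac{255283}{357707370} \approx -0.00071366$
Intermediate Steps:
$q = 59617011$ ($q = 8823 \cdot 6757 = 59617011$)
$\frac{-42540 + W{\left(l{\left(4,6 \right)} \right)}}{13 \cdot 68 + q} = \frac{-42540 - \frac{172}{4 \cdot 6}}{13 \cdot 68 + 59617011} = \frac{-42540 - \frac{172}{24}}{884 + 59617011} = \frac{-42540 - \frac{43}{6}}{59617895} = \left(-42540 - \frac{43}{6}\right) \frac{1}{59617895} = \left(- \frac{255283}{6}\right) \frac{1}{59617895} = - \frac{255283}{357707370}$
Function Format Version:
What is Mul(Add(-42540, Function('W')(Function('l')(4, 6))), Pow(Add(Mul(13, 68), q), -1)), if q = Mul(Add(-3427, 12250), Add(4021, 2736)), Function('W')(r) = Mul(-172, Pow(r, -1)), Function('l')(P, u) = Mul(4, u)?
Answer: Rational(-255283, 357707370) ≈ -0.00071366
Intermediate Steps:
q = 59617011 (q = Mul(8823, 6757) = 59617011)
Mul(Add(-42540, Function('W')(Function('l')(4, 6))), Pow(Add(Mul(13, 68), q), -1)) = Mul(Add(-42540, Mul(-172, Pow(Mul(4, 6), -1))), Pow(Add(Mul(13, 68), 59617011), -1)) = Mul(Add(-42540, Mul(-172, Pow(24, -1))), Pow(Add(884, 59617011), -1)) = Mul(Add(-42540, Mul(-172, Rational(1, 24))), Pow(59617895, -1)) = Mul(Add(-42540, Rational(-43, 6)), Rational(1, 59617895)) = Mul(Rational(-255283, 6), Rational(1, 59617895)) = Rational(-255283, 357707370)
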